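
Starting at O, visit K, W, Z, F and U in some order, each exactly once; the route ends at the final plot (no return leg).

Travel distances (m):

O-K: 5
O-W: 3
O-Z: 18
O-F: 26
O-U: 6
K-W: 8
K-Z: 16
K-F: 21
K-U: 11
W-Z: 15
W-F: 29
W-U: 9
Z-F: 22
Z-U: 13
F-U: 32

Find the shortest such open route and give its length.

There are 5! = 120 possible orderings.
O→K→W→Z→F→U: 5+8+15+22+32 = 82
O→K→W→Z→U→F: 5+8+15+13+32 = 73
O→K→W→F→Z→U: 5+8+29+22+13 = 77
O→K→W→F→U→Z: 5+8+29+32+13 = 87
O→K→W→U→Z→F: 5+8+9+13+22 = 57
O→K→W→U→F→Z: 5+8+9+32+22 = 76
O→K→Z→W→F→U: 5+16+15+29+32 = 97
O→K→Z→W→U→F: 5+16+15+9+32 = 77
O→K→Z→F→W→U: 5+16+22+29+9 = 81
O→K→Z→F→U→W: 5+16+22+32+9 = 84
O→K→Z→U→W→F: 5+16+13+9+29 = 72
O→K→Z→U→F→W: 5+16+13+32+29 = 95
O→K→F→W→Z→U: 5+21+29+15+13 = 83
O→K→F→W→U→Z: 5+21+29+9+13 = 77
… (106 more)
The minimum is 57.
One shortest path: O → K → W → U → Z → F.

Shortest open route: 57 m.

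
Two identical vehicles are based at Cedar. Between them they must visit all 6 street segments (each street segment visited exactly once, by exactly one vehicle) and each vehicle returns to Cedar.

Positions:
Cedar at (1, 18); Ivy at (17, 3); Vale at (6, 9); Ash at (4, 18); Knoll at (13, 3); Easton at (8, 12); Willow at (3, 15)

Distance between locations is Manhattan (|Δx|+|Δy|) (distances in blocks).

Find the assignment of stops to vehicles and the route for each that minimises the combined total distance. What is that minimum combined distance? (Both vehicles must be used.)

Try each way of splitting the stops between the two vehicles (each non-empty) and, for each split, find the best tour for each vehicle:
  {Ivy} + {Vale, Ash, Knoll, Easton, Willow}: 62 + 54 = 116
  {Vale} + {Ivy, Ash, Knoll, Easton, Willow}: 28 + 62 = 90
  {Ivy, Vale} + {Ash, Knoll, Easton, Willow}: 62 + 54 = 116
  {Ash} + {Ivy, Vale, Knoll, Easton, Willow}: 6 + 62 = 68
  {Ivy, Ash} + {Vale, Knoll, Easton, Willow}: 62 + 54 = 116
  {Vale, Ash} + {Ivy, Knoll, Easton, Willow}: 28 + 62 = 90
  … (31 splits in total)
Best: vehicle 1 Cedar → Ash → Cedar = 6; vehicle 2 Cedar → Vale → Ivy → Knoll → Easton → Willow → Cedar = 62; combined 68.

68 blocks — the smallest possible combined total.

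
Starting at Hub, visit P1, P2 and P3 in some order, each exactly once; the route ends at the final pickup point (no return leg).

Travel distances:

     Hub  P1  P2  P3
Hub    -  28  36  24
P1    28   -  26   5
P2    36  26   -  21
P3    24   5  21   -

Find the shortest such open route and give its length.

54 — the minimum one-way total.

There are 3! = 6 possible orderings.
Hub → P1 → P2 → P3: 28+26+21 = 75
Hub → P1 → P3 → P2: 28+5+21 = 54
Hub → P2 → P1 → P3: 36+26+5 = 67
Hub → P2 → P3 → P1: 36+21+5 = 62
Hub → P3 → P1 → P2: 24+5+26 = 55
Hub → P3 → P2 → P1: 24+21+26 = 71
The minimum is 54.
One shortest path: Hub → P1 → P3 → P2.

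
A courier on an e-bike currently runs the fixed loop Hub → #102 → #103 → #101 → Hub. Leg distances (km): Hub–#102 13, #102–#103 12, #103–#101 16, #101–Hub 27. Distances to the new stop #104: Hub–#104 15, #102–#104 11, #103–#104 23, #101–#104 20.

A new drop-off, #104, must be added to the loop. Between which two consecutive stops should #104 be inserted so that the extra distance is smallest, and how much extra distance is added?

Insertion cost between consecutive stops i–j is d(i,#104) + d(#104,j) − d(i,j):
  between Hub and #102: 15 + 11 − 13 = 13
  between #102 and #103: 11 + 23 − 12 = 22
  between #103 and #101: 23 + 20 − 16 = 27
  between #101 and Hub: 20 + 15 − 27 = 8
Cheapest insertion is between #101 and Hub, adding 8.
New total = 68 + 8 = 76.

+8 km — insert #104 between #101 and Hub.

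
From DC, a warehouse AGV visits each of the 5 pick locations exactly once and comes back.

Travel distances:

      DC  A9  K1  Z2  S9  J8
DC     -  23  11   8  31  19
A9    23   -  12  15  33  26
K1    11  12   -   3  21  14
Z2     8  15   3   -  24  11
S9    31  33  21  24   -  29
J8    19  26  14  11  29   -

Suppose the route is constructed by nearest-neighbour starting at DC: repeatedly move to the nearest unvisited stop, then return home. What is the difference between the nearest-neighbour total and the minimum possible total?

From DC: Z2=8, K1=11, J8=19, A9=23, S9=31 → choose Z2 (8).
From Z2: K1=3, J8=11, A9=15, S9=24 → choose K1 (3).
From K1: A9=12, J8=14, S9=21 → choose A9 (12).
From A9: J8=26, S9=33 → choose J8 (26).
From J8: S9=29 → choose S9 (29).
NN route DC → Z2 → K1 → A9 → J8 → S9 → DC costs 109.
Optimal: DC → A9 → K1 → S9 → J8 → Z2 → DC costs 104 (by enumerating all 60 distinct tours).
Excess = 109 − 104 = 5.

5 longer than the optimal tour.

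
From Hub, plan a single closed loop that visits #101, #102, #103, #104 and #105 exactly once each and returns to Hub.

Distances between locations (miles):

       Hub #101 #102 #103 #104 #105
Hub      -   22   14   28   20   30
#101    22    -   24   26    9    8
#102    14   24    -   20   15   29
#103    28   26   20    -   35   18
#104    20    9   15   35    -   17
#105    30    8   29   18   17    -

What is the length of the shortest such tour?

Minimum total distance: 89 miles.

There are 60 distinct closed tours to check (reversals are equivalent).
Hub → #101 → #102 → #103 → #104 → #105 → Hub: 22+24+20+35+17+30 = 148
Hub → #101 → #102 → #103 → #105 → #104 → Hub: 22+24+20+18+17+20 = 121
Hub → #101 → #102 → #104 → #103 → #105 → Hub: 22+24+15+35+18+30 = 144
Hub → #101 → #102 → #104 → #105 → #103 → Hub: 22+24+15+17+18+28 = 124
Hub → #101 → #102 → #105 → #103 → #104 → Hub: 22+24+29+18+35+20 = 148
Hub → #101 → #102 → #105 → #104 → #103 → Hub: 22+24+29+17+35+28 = 155
Hub → #101 → #103 → #102 → #104 → #105 → Hub: 22+26+20+15+17+30 = 130
Hub → #101 → #103 → #102 → #105 → #104 → Hub: 22+26+20+29+17+20 = 134
Hub → #101 → #103 → #104 → #102 → #105 → Hub: 22+26+35+15+29+30 = 157
Hub → #101 → #103 → #104 → #105 → #102 → Hub: 22+26+35+17+29+14 = 143
Hub → #101 → #103 → #105 → #102 → #104 → Hub: 22+26+18+29+15+20 = 130
Hub → #101 → #103 → #105 → #104 → #102 → Hub: 22+26+18+17+15+14 = 112
Hub → #101 → #104 → #102 → #103 → #105 → Hub: 22+9+15+20+18+30 = 114
Hub → #101 → #104 → #102 → #105 → #103 → Hub: 22+9+15+29+18+28 = 121
… (46 more)
Hub → #102 → #103 → #105 → #101 → #104 → Hub: 14+20+18+8+9+20 = 89  ← best
The minimum is 89.
One optimal route: Hub → #102 → #103 → #105 → #101 → #104 → Hub (or its reverse).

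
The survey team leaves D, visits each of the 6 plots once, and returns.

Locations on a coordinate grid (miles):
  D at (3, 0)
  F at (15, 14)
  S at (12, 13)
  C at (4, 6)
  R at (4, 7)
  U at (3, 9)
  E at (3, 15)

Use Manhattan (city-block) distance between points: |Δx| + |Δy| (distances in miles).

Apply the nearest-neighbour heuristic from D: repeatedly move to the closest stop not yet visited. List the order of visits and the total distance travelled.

Nearest-neighbour total = 58 miles; route D → C → R → U → E → S → F → D.

D → [C:7 / R:8 / U:9 / E:15 / S:22 / F:26] → C (7)
C → [R:1 / U:4 / E:10 / S:15 / F:19] → R (1)
R → [U:3 / E:9 / S:14 / F:18] → U (3)
U → [E:6 / S:13 / F:17] → E (6)
E → [S:11 / F:13] → S (11)
S → [F:4] → F (4)
Return F→D: 26.
Total = 7 + 1 + 3 + 6 + 11 + 4 + 26 = 58.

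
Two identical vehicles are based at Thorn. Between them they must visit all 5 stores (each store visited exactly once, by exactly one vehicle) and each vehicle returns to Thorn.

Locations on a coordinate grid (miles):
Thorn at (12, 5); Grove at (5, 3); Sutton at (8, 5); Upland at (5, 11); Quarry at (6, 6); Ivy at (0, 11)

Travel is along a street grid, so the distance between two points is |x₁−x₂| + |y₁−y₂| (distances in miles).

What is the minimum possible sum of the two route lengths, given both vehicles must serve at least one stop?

Minimum combined distance: 48 miles.

Check every non-empty split of the stops between the two vehicles; for each half take its own optimal tour:
  {Grove} + {Sutton, Upland, Quarry, Ivy}: 18 + 36 = 54
  {Sutton} + {Grove, Upland, Quarry, Ivy}: 8 + 40 = 48
  {Grove, Sutton} + {Upland, Quarry, Ivy}: 18 + 36 = 54
  {Upland} + {Grove, Sutton, Quarry, Ivy}: 26 + 40 = 66
  {Grove, Upland} + {Sutton, Quarry, Ivy}: 30 + 36 = 66
  {Sutton, Upland} + {Grove, Quarry, Ivy}: 26 + 40 = 66
  … (15 splits in total)
Best: vehicle 1 Thorn → Sutton → Thorn = 8; vehicle 2 Thorn → Grove → Upland → Ivy → Quarry → Thorn = 40; combined 48.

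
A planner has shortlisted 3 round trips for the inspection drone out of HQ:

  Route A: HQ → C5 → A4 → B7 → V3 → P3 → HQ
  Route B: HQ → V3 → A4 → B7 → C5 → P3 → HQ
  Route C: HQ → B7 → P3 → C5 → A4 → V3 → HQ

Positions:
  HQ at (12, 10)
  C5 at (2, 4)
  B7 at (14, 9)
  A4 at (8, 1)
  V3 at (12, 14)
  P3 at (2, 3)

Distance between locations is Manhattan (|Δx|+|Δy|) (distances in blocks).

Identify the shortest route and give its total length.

52 blocks — Route C is the shortest.

Route A: 16 + 9 + 14 + 7 + 21 + 17 = 84
Route B: 4 + 17 + 14 + 17 + 1 + 17 = 70
Route C: 3 + 18 + 1 + 9 + 17 + 4 = 52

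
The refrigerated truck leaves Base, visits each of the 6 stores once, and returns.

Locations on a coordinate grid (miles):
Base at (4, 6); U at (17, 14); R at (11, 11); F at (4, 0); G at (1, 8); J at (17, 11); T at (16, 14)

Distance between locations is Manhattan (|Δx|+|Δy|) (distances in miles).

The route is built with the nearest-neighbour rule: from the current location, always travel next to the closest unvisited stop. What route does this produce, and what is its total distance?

Base → [G:5 / F:6 / R:12 / J:18 / T:20 / U:21] → G (5)
G → [F:11 / R:13 / J:19 / T:21 / U:22] → F (11)
F → [R:18 / J:24 / T:26 / U:27] → R (18)
R → [J:6 / T:8 / U:9] → J (6)
J → [U:3 / T:4] → U (3)
U → [T:1] → T (1)
Return T→Base: 20.
Total = 5 + 11 + 18 + 6 + 3 + 1 + 20 = 64.

Total distance 64 miles via the nearest-neighbour route Base → G → F → R → J → U → T → Base.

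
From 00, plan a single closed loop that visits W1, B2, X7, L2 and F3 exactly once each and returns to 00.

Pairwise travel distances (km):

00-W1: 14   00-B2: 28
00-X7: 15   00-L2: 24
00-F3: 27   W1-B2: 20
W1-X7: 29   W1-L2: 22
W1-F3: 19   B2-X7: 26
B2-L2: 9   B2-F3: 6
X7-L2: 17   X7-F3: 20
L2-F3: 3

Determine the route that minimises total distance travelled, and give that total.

Minimum total distance: 75 km.

There are 60 distinct closed tours to check (reversals are equivalent).
00 → W1 → B2 → X7 → L2 → F3 → 00: 14+20+26+17+3+27 = 107
00 → W1 → B2 → X7 → F3 → L2 → 00: 14+20+26+20+3+24 = 107
00 → W1 → B2 → L2 → X7 → F3 → 00: 14+20+9+17+20+27 = 107
00 → W1 → B2 → L2 → F3 → X7 → 00: 14+20+9+3+20+15 = 81
00 → W1 → B2 → F3 → X7 → L2 → 00: 14+20+6+20+17+24 = 101
00 → W1 → B2 → F3 → L2 → X7 → 00: 14+20+6+3+17+15 = 75
00 → W1 → X7 → B2 → L2 → F3 → 00: 14+29+26+9+3+27 = 108
00 → W1 → X7 → B2 → F3 → L2 → 00: 14+29+26+6+3+24 = 102
00 → W1 → X7 → L2 → B2 → F3 → 00: 14+29+17+9+6+27 = 102
00 → W1 → X7 → L2 → F3 → B2 → 00: 14+29+17+3+6+28 = 97
00 → W1 → X7 → F3 → B2 → L2 → 00: 14+29+20+6+9+24 = 102
00 → W1 → X7 → F3 → L2 → B2 → 00: 14+29+20+3+9+28 = 103
00 → W1 → L2 → B2 → X7 → F3 → 00: 14+22+9+26+20+27 = 118
00 → W1 → L2 → B2 → F3 → X7 → 00: 14+22+9+6+20+15 = 86
… (46 more)
The minimum is 75.
One optimal route: 00 → W1 → B2 → F3 → L2 → X7 → 00 (or its reverse).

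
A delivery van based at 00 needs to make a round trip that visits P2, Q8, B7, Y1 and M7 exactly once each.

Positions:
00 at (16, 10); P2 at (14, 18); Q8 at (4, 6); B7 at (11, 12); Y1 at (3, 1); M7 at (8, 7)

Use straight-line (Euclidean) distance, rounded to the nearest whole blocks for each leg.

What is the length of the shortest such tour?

With 5 stops there are 5!/2 = 60 distinct round trips (a route and its reverse cost the same).
00-P2-Q8-B7-Y1-M7-00: 8+16+9+14+8+9 = 64
00-P2-Q8-B7-M7-Y1-00: 8+16+9+6+8+16 = 63
00-P2-Q8-Y1-B7-M7-00: 8+16+5+14+6+9 = 58
00-P2-Q8-Y1-M7-B7-00: 8+16+5+8+6+5 = 48
00-P2-Q8-M7-B7-Y1-00: 8+16+4+6+14+16 = 64
00-P2-Q8-M7-Y1-B7-00: 8+16+4+8+14+5 = 55
00-P2-B7-Q8-Y1-M7-00: 8+7+9+5+8+9 = 46
00-P2-B7-Q8-M7-Y1-00: 8+7+9+4+8+16 = 52
00-P2-B7-Y1-Q8-M7-00: 8+7+14+5+4+9 = 47
00-P2-B7-Y1-M7-Q8-00: 8+7+14+8+4+13 = 54
00-P2-B7-M7-Q8-Y1-00: 8+7+6+4+5+16 = 46
00-P2-B7-M7-Y1-Q8-00: 8+7+6+8+5+13 = 47
00-P2-Y1-Q8-B7-M7-00: 8+20+5+9+6+9 = 57
00-P2-Y1-Q8-M7-B7-00: 8+20+5+4+6+5 = 48
… (46 more)
The minimum is 46.
One optimal route: 00 → P2 → B7 → Q8 → Y1 → M7 → 00 (or its reverse).

46 blocks — the shortest possible round trip.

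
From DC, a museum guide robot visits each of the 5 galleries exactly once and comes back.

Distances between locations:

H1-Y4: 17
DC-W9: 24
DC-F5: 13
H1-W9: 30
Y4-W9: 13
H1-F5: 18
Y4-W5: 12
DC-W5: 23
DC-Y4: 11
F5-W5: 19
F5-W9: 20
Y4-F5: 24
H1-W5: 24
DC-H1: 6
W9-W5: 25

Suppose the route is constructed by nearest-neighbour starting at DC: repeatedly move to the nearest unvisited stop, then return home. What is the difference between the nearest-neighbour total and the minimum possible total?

The nearest-neighbour route is 10 longer than optimal.

From DC: H1=6, Y4=11, F5=13, W5=23, W9=24 → choose H1 (6).
From H1: Y4=17, F5=18, W5=24, W9=30 → choose Y4 (17).
From Y4: W5=12, W9=13, F5=24 → choose W5 (12).
From W5: F5=19, W9=25 → choose F5 (19).
From F5: W9=20 → choose W9 (20).
NN route DC → H1 → Y4 → W5 → F5 → W9 → DC costs 98.
Optimal: DC → H1 → W5 → Y4 → W9 → F5 → DC costs 88 (by enumerating all 60 distinct tours).
Excess = 98 − 88 = 10.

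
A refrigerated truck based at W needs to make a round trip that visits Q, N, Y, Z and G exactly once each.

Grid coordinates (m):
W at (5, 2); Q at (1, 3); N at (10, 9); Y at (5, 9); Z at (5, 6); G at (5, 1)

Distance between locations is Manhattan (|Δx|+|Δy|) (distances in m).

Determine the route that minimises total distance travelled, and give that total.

Minimum total distance: 34 m.

With 5 stops there are 5!/2 = 60 distinct round trips (a route and its reverse cost the same).
W - Q - N - Y - Z - G - W: 5+15+5+3+5+1 = 34
W - Q - N - Y - G - Z - W: 5+15+5+8+5+4 = 42
W - Q - N - Z - Y - G - W: 5+15+8+3+8+1 = 40
W - Q - N - Z - G - Y - W: 5+15+8+5+8+7 = 48
W - Q - N - G - Y - Z - W: 5+15+13+8+3+4 = 48
W - Q - N - G - Z - Y - W: 5+15+13+5+3+7 = 48
W - Q - Y - N - Z - G - W: 5+10+5+8+5+1 = 34
W - Q - Y - N - G - Z - W: 5+10+5+13+5+4 = 42
W - Q - Y - Z - N - G - W: 5+10+3+8+13+1 = 40
W - Q - Y - Z - G - N - W: 5+10+3+5+13+12 = 48
W - Q - Y - G - N - Z - W: 5+10+8+13+8+4 = 48
W - Q - Y - G - Z - N - W: 5+10+8+5+8+12 = 48
W - Q - Z - N - Y - G - W: 5+7+8+5+8+1 = 34
W - Q - Z - N - G - Y - W: 5+7+8+13+8+7 = 48
… (46 more)
The minimum is 34.
One optimal route: W → Q → N → Y → Z → G → W (or its reverse).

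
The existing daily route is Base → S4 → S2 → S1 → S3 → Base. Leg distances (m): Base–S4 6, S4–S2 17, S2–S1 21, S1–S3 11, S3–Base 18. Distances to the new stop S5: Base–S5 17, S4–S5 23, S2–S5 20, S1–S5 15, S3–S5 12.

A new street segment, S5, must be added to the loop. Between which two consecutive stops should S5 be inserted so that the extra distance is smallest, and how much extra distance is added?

Minimum extra distance: 11 m, inserting S5 between S3 and Base.

Insertion cost between consecutive stops i–j is d(i,S5) + d(S5,j) − d(i,j):
  between Base and S4: 17 + 23 − 6 = 34
  between S4 and S2: 23 + 20 − 17 = 26
  between S2 and S1: 20 + 15 − 21 = 14
  between S1 and S3: 15 + 12 − 11 = 16
  between S3 and Base: 12 + 17 − 18 = 11
Cheapest insertion is between S3 and Base, adding 11.
New total = 73 + 11 = 84.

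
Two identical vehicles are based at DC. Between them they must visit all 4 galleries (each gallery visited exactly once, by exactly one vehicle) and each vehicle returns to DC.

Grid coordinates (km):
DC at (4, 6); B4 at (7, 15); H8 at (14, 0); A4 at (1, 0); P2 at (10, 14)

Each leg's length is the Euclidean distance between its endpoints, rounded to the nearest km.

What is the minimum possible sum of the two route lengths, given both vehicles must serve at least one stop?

Check every non-empty split of the stops between the two vehicles; for each half take its own optimal tour:
  {B4} + {H8, A4, P2}: 18 + 45 = 63
  {H8} + {B4, A4, P2}: 24 + 36 = 60
  {B4, H8} + {A4, P2}: 38 + 34 = 72
  {A4} + {B4, H8, P2}: 14 + 39 = 53
  {B4, A4} + {H8, P2}: 32 + 37 = 69
  {H8, A4} + {B4, P2}: 32 + 22 = 54
  … (7 splits in total)
Best: vehicle 1 DC → A4 → DC = 14; vehicle 2 DC → B4 → P2 → H8 → DC = 39; combined 53.

Minimum combined distance: 53 km.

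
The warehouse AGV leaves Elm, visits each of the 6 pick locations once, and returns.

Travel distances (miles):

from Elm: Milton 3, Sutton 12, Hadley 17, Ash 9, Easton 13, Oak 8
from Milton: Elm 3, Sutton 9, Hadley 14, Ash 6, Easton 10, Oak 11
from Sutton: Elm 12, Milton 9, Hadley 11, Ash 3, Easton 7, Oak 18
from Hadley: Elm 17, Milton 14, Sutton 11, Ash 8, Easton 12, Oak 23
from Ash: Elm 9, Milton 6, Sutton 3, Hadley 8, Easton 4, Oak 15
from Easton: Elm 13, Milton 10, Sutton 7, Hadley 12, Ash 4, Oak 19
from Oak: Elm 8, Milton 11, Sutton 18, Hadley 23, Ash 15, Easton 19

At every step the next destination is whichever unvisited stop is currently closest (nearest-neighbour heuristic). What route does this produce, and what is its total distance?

62 miles along Elm → Milton → Ash → Sutton → Easton → Hadley → Oak → Elm.

At Elm the remaining stops are Milton 3, Oak 8, Ash 9, Sutton 12, Easton 13, Hadley 17; go to Milton.
At Milton the remaining stops are Ash 6, Sutton 9, Easton 10, Oak 11, Hadley 14; go to Ash.
At Ash the remaining stops are Sutton 3, Easton 4, Hadley 8, Oak 15; go to Sutton.
At Sutton the remaining stops are Easton 7, Hadley 11, Oak 18; go to Easton.
At Easton the remaining stops are Hadley 12, Oak 19; go to Hadley.
At Hadley the remaining stops are Oak 23; go to Oak.
Return Oak→Elm: 8.
Total = 3 + 6 + 3 + 7 + 12 + 23 + 8 = 62.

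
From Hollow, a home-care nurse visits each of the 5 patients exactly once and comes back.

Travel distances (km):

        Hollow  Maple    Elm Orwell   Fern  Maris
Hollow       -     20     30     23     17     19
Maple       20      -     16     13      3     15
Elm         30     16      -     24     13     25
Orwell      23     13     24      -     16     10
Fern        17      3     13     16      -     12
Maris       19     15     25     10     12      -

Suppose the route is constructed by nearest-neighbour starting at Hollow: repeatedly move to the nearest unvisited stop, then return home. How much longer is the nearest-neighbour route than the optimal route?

10 km longer than the optimal tour.

Hollow: Fern=17, Maris=19, Maple=20, Orwell=23, Elm=30 ⇒ Fern
Fern: Maple=3, Maris=12, Elm=13, Orwell=16 ⇒ Maple
Maple: Orwell=13, Maris=15, Elm=16 ⇒ Orwell
Orwell: Maris=10, Elm=24 ⇒ Maris
Maris: Elm=25 ⇒ Elm
NN route Hollow → Fern → Maple → Orwell → Maris → Elm → Hollow costs 98.
Optimal: Hollow → Elm → Fern → Maple → Orwell → Maris → Hollow costs 88 (by enumerating all 60 distinct tours).
Excess = 98 − 88 = 10.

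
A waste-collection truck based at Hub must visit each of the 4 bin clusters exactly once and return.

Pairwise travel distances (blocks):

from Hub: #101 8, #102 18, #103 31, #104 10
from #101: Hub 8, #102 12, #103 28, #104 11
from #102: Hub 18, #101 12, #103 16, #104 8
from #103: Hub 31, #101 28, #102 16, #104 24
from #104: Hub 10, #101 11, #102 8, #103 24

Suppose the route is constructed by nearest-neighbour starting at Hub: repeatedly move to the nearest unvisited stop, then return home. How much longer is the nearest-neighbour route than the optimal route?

Excess over optimum: 4 blocks.

Hub: #101=8, #104=10, #102=18, #103=31 ⇒ #101
#101: #104=11, #102=12, #103=28 ⇒ #104
#104: #102=8, #103=24 ⇒ #102
#102: #103=16 ⇒ #103
NN route Hub → #101 → #104 → #102 → #103 → Hub costs 74.
Optimal: Hub → #101 → #102 → #103 → #104 → Hub costs 70 (by enumerating all 12 distinct tours).
Excess = 74 − 70 = 4.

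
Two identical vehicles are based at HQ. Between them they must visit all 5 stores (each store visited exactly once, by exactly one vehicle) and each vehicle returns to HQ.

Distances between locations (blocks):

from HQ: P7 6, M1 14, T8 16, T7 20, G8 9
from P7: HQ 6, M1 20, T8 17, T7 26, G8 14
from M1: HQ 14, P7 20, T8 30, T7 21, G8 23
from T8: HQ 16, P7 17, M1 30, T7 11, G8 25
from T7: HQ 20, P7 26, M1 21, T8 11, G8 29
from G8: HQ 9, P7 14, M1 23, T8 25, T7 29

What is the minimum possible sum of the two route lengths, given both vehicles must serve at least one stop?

87 blocks — the smallest possible combined total.

There are 2^4 − 1 = 15 ways to divide the 5 stops into two non-empty groups. For each, the best each vehicle can do is its own shortest tour through its group:
  {P7} + {M1, T8, T7, G8}: 12 + 80 = 92
  {M1} + {P7, T8, T7, G8}: 28 + 71 = 99
  {P7, M1} + {T8, T7, G8}: 40 + 65 = 105
  {T8} + {P7, M1, T7, G8}: 32 + 84 = 116
  {P7, T8} + {M1, T7, G8}: 39 + 73 = 112
  {M1, T8} + {P7, T7, G8}: 60 + 69 = 129
  … (15 splits in total)
  {P7, M1, T8, T7} + {G8}: 69 + 18 = 87  ← best
Best: vehicle 1 HQ → P7 → T8 → T7 → M1 → HQ = 69; vehicle 2 HQ → G8 → HQ = 18; combined 87.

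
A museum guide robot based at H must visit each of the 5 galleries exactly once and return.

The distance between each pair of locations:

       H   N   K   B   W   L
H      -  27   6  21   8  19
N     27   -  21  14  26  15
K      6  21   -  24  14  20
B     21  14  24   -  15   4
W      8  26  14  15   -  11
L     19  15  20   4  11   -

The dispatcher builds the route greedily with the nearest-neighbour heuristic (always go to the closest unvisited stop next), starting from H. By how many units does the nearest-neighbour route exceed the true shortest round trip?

The nearest-neighbour route is 12 longer than optimal.

From H: K=6, W=8, L=19, B=21, N=27 → choose K (6).
From K: W=14, L=20, N=21, B=24 → choose W (14).
From W: L=11, B=15, N=26 → choose L (11).
From L: B=4, N=15 → choose B (4).
From B: N=14 → choose N (14).
NN route H → K → W → L → B → N → H costs 76.
Optimal: H → K → N → B → L → W → H costs 64 (by enumerating all 60 distinct tours).
Excess = 76 − 64 = 12.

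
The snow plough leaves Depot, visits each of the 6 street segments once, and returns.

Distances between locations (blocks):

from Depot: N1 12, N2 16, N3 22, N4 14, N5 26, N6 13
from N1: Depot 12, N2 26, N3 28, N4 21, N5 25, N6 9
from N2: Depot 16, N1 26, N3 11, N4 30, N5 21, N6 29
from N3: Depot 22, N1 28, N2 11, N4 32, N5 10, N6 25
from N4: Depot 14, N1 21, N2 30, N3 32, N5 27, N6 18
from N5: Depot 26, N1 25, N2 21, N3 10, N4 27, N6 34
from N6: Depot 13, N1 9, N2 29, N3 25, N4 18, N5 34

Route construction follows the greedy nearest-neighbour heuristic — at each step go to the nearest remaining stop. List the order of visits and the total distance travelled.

Nearest-neighbour total = 103 blocks; route Depot → N1 → N6 → N4 → N5 → N3 → N2 → Depot.

Depot → [N1:12 / N6:13 / N4:14 / N2:16 / N3:22 / N5:26] → N1 (12)
N1 → [N6:9 / N4:21 / N5:25 / N2:26 / N3:28] → N6 (9)
N6 → [N4:18 / N3:25 / N2:29 / N5:34] → N4 (18)
N4 → [N5:27 / N2:30 / N3:32] → N5 (27)
N5 → [N3:10 / N2:21] → N3 (10)
N3 → [N2:11] → N2 (11)
Return N2→Depot: 16.
Total = 12 + 9 + 18 + 27 + 10 + 11 + 16 = 103.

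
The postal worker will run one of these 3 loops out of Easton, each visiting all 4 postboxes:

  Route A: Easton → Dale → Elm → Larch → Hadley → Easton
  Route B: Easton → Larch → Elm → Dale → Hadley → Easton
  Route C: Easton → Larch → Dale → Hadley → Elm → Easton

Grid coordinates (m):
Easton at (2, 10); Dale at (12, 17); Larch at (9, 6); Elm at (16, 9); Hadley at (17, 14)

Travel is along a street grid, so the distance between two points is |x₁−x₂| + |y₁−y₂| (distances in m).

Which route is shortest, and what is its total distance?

Route A: 17 + 12 + 10 + 16 + 19 = 74
Route B: 11 + 10 + 12 + 8 + 19 = 60
Route C: 11 + 14 + 8 + 6 + 15 = 54

Shortest is Route C, total 54 m.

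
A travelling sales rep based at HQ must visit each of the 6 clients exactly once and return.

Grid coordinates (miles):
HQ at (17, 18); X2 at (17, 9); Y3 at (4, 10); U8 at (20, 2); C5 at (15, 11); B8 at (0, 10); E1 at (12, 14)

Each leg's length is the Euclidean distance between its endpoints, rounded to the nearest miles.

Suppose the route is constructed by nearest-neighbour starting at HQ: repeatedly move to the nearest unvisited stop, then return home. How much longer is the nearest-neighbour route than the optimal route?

From HQ: E1=6, C5=7, X2=9, Y3=15, U8=16, B8=19 → choose E1 (6).
From E1: C5=4, X2=7, Y3=9, B8=13, U8=14 → choose C5 (4).
From C5: X2=3, U8=10, Y3=11, B8=15 → choose X2 (3).
From X2: U8=8, Y3=13, B8=17 → choose U8 (8).
From U8: Y3=18, B8=22 → choose Y3 (18).
From Y3: B8=4 → choose B8 (4).
NN route HQ → E1 → C5 → X2 → U8 → Y3 → B8 → HQ costs 62.
Optimal: HQ → C5 → X2 → U8 → Y3 → B8 → E1 → HQ costs 59 (by enumerating all 360 distinct tours).
Excess = 62 − 59 = 3.

3 miles longer than the optimal tour.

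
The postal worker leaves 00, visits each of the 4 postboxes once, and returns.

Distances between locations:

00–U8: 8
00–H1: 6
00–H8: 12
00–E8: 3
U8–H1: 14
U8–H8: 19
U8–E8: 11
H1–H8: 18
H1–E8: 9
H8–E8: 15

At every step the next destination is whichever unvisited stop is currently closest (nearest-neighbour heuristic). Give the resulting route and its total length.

57 along 00 → E8 → H1 → U8 → H8 → 00.

At 00 the remaining stops are E8 3, H1 6, U8 8, H8 12; go to E8.
At E8 the remaining stops are H1 9, U8 11, H8 15; go to H1.
At H1 the remaining stops are U8 14, H8 18; go to U8.
At U8 the remaining stops are H8 19; go to H8.
Return H8→00: 12.
Total = 3 + 9 + 14 + 19 + 12 = 57.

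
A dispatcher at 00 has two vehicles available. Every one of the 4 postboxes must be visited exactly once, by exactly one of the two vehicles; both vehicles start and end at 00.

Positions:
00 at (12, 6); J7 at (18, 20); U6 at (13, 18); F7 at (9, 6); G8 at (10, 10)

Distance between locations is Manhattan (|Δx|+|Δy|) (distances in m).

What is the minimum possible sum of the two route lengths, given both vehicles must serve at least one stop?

Minimum combined distance: 50 m.

Try each way of splitting the stops between the two vehicles (each non-empty) and, for each split, find the best tour for each vehicle:
  {J7} + {U6, F7, G8}: 40 + 32 = 72
  {U6} + {J7, F7, G8}: 26 + 46 = 72
  {J7, U6} + {F7, G8}: 40 + 14 = 54
  {F7} + {J7, U6, G8}: 6 + 44 = 50
  {J7, F7} + {U6, G8}: 46 + 30 = 76
  {U6, F7} + {J7, G8}: 32 + 44 = 76
  … (7 splits in total)
Best: vehicle 1 00 → F7 → 00 = 6; vehicle 2 00 → J7 → U6 → G8 → 00 = 44; combined 50.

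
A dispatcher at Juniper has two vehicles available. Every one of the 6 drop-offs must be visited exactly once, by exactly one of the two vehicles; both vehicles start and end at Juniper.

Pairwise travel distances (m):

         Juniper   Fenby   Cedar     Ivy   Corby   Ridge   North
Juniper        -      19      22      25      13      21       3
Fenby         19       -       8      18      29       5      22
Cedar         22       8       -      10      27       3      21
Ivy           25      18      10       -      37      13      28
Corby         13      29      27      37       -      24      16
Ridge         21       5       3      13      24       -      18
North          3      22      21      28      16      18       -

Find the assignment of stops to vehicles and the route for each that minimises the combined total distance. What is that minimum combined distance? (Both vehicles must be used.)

91 m — the smallest possible combined total.

Try each way of splitting the stops between the two vehicles (each non-empty) and, for each split, find the best tour for each vehicle:
  {Fenby} + {Cedar, Ivy, Corby, Ridge, North}: 38 + 81 = 119
  {Cedar} + {Fenby, Ivy, Corby, Ridge, North}: 44 + 91 = 135
  {Fenby, Cedar} + {Ivy, Corby, Ridge, North}: 49 + 81 = 130
  {Ivy} + {Fenby, Cedar, Corby, Ridge, North}: 50 + 73 = 123
  {Fenby, Ivy} + {Cedar, Corby, Ridge, North}: 62 + 64 = 126
  {Cedar, Ivy} + {Fenby, Corby, Ridge, North}: 57 + 67 = 124
  … (31 splits in total)
  {Fenby, Cedar, Ivy, Corby, Ridge} + {North}: 85 + 6 = 91  ← best
Best: vehicle 1 Juniper → Ivy → Cedar → Fenby → Ridge → Corby → Juniper = 85; vehicle 2 Juniper → North → Juniper = 6; combined 91.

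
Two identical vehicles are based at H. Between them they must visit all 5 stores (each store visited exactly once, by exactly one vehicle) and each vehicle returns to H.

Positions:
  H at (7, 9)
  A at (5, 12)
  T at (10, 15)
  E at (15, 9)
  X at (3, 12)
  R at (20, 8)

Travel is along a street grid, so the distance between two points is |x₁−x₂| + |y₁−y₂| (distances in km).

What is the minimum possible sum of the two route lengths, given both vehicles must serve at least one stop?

Check every non-empty split of the stops between the two vehicles; for each half take its own optimal tour:
  {A} + {T, E, X, R}: 10 + 48 = 58
  {T} + {A, E, X, R}: 18 + 42 = 60
  {A, T} + {E, X, R}: 22 + 42 = 64
  {E} + {A, T, X, R}: 16 + 48 = 64
  {A, E} + {T, X, R}: 26 + 48 = 74
  {T, E} + {A, X, R}: 28 + 42 = 70
  … (15 splits in total)
  {A, X} + {T, E, R}: 14 + 40 = 54  ← best
Best: vehicle 1 H → A → X → H = 14; vehicle 2 H → T → E → R → H = 40; combined 54.

54 km — the smallest possible combined total.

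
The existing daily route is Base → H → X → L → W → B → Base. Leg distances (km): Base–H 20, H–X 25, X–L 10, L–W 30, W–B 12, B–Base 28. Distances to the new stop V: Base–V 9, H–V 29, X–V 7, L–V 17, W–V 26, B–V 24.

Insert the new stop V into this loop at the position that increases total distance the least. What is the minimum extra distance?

Adding 5 km by placing V on the B–Base leg.

Insertion cost between consecutive stops i–j is d(i,V) + d(V,j) − d(i,j):
  between Base and H: 9 + 29 − 20 = 18
  between H and X: 29 + 7 − 25 = 11
  between X and L: 7 + 17 − 10 = 14
  between L and W: 17 + 26 − 30 = 13
  between W and B: 26 + 24 − 12 = 38
  between B and Base: 24 + 9 − 28 = 5
Cheapest insertion is between B and Base, adding 5.
New total = 125 + 5 = 130.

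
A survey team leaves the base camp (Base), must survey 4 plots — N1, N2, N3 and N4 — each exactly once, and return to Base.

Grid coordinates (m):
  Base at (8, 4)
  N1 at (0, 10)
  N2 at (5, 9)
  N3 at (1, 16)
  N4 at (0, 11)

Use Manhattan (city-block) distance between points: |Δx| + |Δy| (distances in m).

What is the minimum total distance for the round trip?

Shortest round trip = 40 m.

There are 12 distinct closed tours to check (reversals are equivalent).
Base-N1-N2-N3-N4-Base: 14+6+11+6+15 = 52
Base-N1-N2-N4-N3-Base: 14+6+7+6+19 = 52
Base-N1-N3-N2-N4-Base: 14+7+11+7+15 = 54
Base-N1-N3-N4-N2-Base: 14+7+6+7+8 = 42
Base-N1-N4-N2-N3-Base: 14+1+7+11+19 = 52
Base-N1-N4-N3-N2-Base: 14+1+6+11+8 = 40
Base-N2-N1-N3-N4-Base: 8+6+7+6+15 = 42
Base-N2-N1-N4-N3-Base: 8+6+1+6+19 = 40
Base-N2-N3-N1-N4-Base: 8+11+7+1+15 = 42
Base-N2-N4-N1-N3-Base: 8+7+1+7+19 = 42
Base-N3-N1-N2-N4-Base: 19+7+6+7+15 = 54
Base-N3-N2-N1-N4-Base: 19+11+6+1+15 = 52
The minimum is 40.
One optimal route: Base → N1 → N4 → N3 → N2 → Base (or its reverse).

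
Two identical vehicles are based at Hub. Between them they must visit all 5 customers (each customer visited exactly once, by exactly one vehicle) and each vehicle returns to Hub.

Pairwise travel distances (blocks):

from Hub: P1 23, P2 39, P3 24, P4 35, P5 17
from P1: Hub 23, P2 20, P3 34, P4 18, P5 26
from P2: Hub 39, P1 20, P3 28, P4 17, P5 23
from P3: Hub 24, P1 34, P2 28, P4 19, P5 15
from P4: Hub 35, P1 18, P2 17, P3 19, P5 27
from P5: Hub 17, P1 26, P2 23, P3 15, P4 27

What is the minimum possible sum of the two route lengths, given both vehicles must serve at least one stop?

Minimum combined distance: 137 blocks.

Try each way of splitting the stops between the two vehicles (each non-empty) and, for each split, find the best tour for each vehicle:
  {P1} + {P2, P3, P4, P5}: 46 + 100 = 146
  {P2} + {P1, P3, P4, P5}: 78 + 92 = 170
  {P1, P2} + {P3, P4, P5}: 82 + 86 = 168
  {P3} + {P1, P2, P4, P5}: 48 + 98 = 146
  {P1, P3} + {P2, P4, P5}: 81 + 92 = 173
  {P2, P3} + {P1, P4, P5}: 91 + 85 = 176
  … (15 splits in total)
  {P1, P2, P3, P4} + {P5}: 103 + 34 = 137  ← best
Best: vehicle 1 Hub → P1 → P2 → P4 → P3 → Hub = 103; vehicle 2 Hub → P5 → Hub = 34; combined 137.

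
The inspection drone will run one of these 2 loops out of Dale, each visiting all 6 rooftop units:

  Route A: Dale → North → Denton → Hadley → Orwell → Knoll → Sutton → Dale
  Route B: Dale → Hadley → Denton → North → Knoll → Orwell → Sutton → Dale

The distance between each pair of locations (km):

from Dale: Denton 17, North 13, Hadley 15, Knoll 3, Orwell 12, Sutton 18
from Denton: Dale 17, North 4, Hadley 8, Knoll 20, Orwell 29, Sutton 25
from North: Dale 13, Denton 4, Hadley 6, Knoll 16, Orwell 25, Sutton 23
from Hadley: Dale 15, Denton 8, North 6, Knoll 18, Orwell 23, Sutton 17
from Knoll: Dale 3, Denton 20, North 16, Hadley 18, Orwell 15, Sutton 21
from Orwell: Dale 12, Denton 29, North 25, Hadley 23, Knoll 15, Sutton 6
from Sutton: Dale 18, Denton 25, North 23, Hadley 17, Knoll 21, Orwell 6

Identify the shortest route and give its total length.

82 km — Route B is the shortest.

Route A: 13 + 4 + 8 + 23 + 15 + 21 + 18 = 102
Route B: 15 + 8 + 4 + 16 + 15 + 6 + 18 = 82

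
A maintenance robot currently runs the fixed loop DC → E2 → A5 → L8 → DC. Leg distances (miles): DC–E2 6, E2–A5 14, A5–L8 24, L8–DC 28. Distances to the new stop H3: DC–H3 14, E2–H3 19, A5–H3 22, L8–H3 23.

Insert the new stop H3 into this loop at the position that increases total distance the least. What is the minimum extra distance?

Insertion cost between consecutive stops i–j is d(i,H3) + d(H3,j) − d(i,j):
  between DC and E2: 14 + 19 − 6 = 27
  between E2 and A5: 19 + 22 − 14 = 27
  between A5 and L8: 22 + 23 − 24 = 21
  between L8 and DC: 23 + 14 − 28 = 9
Cheapest insertion is between L8 and DC, adding 9.
New total = 72 + 9 = 81.

Minimum extra distance: 9 miles, inserting H3 between L8 and DC.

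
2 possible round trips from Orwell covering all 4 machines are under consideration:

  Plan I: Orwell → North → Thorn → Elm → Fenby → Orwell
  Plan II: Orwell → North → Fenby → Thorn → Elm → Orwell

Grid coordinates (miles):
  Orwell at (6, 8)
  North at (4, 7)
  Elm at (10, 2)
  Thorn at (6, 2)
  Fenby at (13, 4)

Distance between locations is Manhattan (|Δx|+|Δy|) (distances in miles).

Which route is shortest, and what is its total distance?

Plan I: 3 + 7 + 4 + 5 + 11 = 30
Plan II: 3 + 12 + 9 + 4 + 10 = 38

Shortest is Plan I, total 30 miles.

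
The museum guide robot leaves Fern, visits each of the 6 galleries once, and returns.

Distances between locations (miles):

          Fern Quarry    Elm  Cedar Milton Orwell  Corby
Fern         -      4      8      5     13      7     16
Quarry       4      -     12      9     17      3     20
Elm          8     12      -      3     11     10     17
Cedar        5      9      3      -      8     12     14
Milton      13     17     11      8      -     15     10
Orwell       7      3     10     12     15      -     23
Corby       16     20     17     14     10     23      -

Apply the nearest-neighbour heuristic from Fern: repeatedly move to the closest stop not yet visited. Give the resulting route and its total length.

Nearest-neighbour total = 54 miles; route Fern → Quarry → Orwell → Elm → Cedar → Milton → Corby → Fern.

At Fern the remaining stops are Quarry 4, Cedar 5, Orwell 7, Elm 8, Milton 13, Corby 16; go to Quarry.
At Quarry the remaining stops are Orwell 3, Cedar 9, Elm 12, Milton 17, Corby 20; go to Orwell.
At Orwell the remaining stops are Elm 10, Cedar 12, Milton 15, Corby 23; go to Elm.
At Elm the remaining stops are Cedar 3, Milton 11, Corby 17; go to Cedar.
At Cedar the remaining stops are Milton 8, Corby 14; go to Milton.
At Milton the remaining stops are Corby 10; go to Corby.
Return Corby→Fern: 16.
Total = 4 + 3 + 10 + 3 + 8 + 10 + 16 = 54.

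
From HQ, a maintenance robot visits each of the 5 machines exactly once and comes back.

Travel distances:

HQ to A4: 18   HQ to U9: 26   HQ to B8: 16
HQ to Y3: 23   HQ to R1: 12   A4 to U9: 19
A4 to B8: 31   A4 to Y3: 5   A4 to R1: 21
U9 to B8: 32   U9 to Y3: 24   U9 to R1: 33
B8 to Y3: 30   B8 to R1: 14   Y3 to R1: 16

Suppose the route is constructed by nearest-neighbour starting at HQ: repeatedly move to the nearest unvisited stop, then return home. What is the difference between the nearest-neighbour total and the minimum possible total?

From HQ: R1=12, B8=16, A4=18, Y3=23, U9=26 → choose R1 (12).
From R1: B8=14, Y3=16, A4=21, U9=33 → choose B8 (14).
From B8: Y3=30, A4=31, U9=32 → choose Y3 (30).
From Y3: A4=5, U9=24 → choose A4 (5).
From A4: U9=19 → choose U9 (19).
NN route HQ → R1 → B8 → Y3 → A4 → U9 → HQ costs 106.
Optimal: HQ → U9 → A4 → Y3 → R1 → B8 → HQ costs 96 (by enumerating all 60 distinct tours).
Excess = 106 − 96 = 10.

The nearest-neighbour route is 10 longer than optimal.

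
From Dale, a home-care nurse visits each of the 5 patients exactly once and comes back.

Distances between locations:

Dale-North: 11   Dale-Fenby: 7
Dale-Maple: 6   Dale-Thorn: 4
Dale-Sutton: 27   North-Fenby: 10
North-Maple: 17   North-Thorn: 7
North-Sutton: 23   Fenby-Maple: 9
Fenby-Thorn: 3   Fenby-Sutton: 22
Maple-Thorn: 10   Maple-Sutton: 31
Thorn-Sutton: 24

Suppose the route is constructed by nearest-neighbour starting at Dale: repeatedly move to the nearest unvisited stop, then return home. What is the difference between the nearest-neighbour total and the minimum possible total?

12 longer than the optimal tour.

From Dale: Thorn=4, Maple=6, Fenby=7, North=11, Sutton=27 → choose Thorn (4).
From Thorn: Fenby=3, North=7, Maple=10, Sutton=24 → choose Fenby (3).
From Fenby: Maple=9, North=10, Sutton=22 → choose Maple (9).
From Maple: North=17, Sutton=31 → choose North (17).
From North: Sutton=23 → choose Sutton (23).
NN route Dale → Thorn → Fenby → Maple → North → Sutton → Dale costs 83.
Optimal: Dale → Maple → Fenby → Sutton → North → Thorn → Dale costs 71 (by enumerating all 60 distinct tours).
Excess = 83 − 71 = 12.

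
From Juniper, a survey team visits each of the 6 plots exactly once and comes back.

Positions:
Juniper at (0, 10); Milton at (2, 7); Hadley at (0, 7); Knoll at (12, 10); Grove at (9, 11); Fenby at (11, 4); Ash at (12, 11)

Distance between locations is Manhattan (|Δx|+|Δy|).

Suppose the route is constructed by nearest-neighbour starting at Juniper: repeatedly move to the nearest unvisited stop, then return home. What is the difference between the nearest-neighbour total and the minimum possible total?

Juniper: Hadley=3, Milton=5, Grove=10, Knoll=12, Ash=13, Fenby=17 ⇒ Hadley
Hadley: Milton=2, Grove=13, Fenby=14, Knoll=15, Ash=16 ⇒ Milton
Milton: Grove=11, Fenby=12, Knoll=13, Ash=14 ⇒ Grove
Grove: Ash=3, Knoll=4, Fenby=9 ⇒ Ash
Ash: Knoll=1, Fenby=8 ⇒ Knoll
Knoll: Fenby=7 ⇒ Fenby
NN route Juniper → Hadley → Milton → Grove → Ash → Knoll → Fenby → Juniper costs 44.
Optimal: Juniper → Hadley → Milton → Fenby → Knoll → Ash → Grove → Juniper costs 38 (by enumerating all 360 distinct tours).
Excess = 44 − 38 = 6.

Excess over optimum: 6.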